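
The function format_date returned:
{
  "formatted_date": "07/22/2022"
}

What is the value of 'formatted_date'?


07/22/2022


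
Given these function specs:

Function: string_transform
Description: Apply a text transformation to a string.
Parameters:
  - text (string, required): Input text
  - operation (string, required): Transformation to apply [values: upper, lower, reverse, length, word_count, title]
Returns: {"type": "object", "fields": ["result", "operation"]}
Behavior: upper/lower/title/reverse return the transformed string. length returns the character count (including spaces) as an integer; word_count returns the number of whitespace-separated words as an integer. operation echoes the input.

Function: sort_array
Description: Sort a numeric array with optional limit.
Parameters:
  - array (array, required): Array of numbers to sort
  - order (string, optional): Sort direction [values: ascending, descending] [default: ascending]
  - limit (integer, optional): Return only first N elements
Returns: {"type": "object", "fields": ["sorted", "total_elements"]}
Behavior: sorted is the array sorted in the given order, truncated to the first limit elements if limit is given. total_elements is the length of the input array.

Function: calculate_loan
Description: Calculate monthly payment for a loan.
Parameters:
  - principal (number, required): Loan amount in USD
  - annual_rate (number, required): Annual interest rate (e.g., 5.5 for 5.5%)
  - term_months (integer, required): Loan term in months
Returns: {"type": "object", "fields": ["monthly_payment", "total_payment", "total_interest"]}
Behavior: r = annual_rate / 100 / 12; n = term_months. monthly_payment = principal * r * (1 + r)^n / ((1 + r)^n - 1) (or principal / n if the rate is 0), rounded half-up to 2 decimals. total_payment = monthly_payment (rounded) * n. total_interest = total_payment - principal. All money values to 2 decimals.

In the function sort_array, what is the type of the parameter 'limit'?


The sort_array spec declares:
  - limit (integer, optional): Return only first N elements
Type:
integer


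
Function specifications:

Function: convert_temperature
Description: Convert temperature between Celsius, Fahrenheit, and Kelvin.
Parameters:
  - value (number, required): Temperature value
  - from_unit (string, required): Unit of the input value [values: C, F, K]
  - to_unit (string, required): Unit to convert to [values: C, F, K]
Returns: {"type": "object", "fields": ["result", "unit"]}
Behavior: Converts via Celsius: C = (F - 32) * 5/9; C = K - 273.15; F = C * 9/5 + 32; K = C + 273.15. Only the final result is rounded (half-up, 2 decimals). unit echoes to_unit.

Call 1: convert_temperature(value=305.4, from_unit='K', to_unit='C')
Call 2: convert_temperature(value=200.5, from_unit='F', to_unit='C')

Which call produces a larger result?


Call 1:
  To C: 305.4 - 273.15 = 32.25
  Target is C: 32.25
  Round to 2 decimals: 32.25
  -> 32.25 C
Call 2:
  To C: (200.5 - 32) * 5/9 = 93.611111
  Target is C: 93.611111
  Round to 2 decimals: 93.61
  -> 93.61 C
Call 2 (93.61 C)


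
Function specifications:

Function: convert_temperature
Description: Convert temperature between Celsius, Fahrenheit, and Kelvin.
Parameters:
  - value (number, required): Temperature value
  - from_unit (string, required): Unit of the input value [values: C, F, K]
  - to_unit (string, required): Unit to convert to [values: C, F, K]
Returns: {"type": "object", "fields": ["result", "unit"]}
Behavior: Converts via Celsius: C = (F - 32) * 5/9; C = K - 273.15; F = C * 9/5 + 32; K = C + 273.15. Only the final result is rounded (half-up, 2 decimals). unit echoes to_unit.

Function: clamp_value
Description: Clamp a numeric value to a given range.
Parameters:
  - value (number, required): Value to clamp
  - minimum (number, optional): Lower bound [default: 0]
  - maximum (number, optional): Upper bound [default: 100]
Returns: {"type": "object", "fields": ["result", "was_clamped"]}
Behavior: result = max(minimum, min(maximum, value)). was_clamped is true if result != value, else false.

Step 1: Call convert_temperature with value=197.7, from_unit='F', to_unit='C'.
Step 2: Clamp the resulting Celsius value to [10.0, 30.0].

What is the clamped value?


Step 1: convert_temperature(value=197.7, from_unit=F, to_unit=C)
  To C: (197.7 - 32) * 5/9 = 92.055556
  Target is C: 92.055556
  Round to 2 decimals: 92.06
  -> result = 92.06 C
Step 2: clamp_value(value=92.06, minimum=10.0, maximum=30.0)
  result = max(10.0, min(30.0, 92.06)) = max(10.0, 30.0) = 30.0
  was_clamped = (30.0 != 92.06) = true
  -> result = 30.0
30.0


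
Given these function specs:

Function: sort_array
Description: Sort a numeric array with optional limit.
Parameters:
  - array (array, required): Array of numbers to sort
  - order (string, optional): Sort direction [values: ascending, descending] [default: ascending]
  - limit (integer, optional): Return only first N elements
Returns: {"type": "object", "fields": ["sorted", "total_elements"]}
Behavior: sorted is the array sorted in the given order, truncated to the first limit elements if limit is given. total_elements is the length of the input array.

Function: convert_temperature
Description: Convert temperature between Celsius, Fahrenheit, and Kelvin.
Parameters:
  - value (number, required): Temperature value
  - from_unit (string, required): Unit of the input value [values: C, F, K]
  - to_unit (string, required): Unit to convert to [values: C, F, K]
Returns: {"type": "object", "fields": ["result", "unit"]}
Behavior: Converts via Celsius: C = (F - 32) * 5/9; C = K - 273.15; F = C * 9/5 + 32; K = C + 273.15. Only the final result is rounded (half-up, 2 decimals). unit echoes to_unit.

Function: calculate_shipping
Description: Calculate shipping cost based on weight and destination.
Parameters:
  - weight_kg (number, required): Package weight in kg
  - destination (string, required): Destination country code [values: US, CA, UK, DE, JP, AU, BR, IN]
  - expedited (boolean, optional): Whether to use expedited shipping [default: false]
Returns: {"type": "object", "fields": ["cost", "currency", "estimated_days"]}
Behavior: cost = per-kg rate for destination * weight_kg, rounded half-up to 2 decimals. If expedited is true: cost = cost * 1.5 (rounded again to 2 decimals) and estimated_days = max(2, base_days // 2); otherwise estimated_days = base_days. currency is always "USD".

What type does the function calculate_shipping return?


The calculate_shipping spec declares Returns: {"type": "object", "fields": ["cost", "currency", "estimated_days"]}
Type:
object


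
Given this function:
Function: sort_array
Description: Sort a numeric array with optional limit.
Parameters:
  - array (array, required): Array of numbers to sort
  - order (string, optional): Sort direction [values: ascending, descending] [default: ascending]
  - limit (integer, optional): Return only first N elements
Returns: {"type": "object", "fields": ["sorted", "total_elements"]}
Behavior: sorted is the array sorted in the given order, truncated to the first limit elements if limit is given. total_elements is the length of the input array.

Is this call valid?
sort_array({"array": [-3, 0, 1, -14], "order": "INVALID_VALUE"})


Checking parameter values...
Parameter 'order' has value 'INVALID_VALUE' not in allowed: ascending, descending
Invalid - 'order' must be one of ascending, descending


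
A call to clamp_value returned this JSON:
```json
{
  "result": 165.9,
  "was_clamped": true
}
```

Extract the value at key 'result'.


165.9


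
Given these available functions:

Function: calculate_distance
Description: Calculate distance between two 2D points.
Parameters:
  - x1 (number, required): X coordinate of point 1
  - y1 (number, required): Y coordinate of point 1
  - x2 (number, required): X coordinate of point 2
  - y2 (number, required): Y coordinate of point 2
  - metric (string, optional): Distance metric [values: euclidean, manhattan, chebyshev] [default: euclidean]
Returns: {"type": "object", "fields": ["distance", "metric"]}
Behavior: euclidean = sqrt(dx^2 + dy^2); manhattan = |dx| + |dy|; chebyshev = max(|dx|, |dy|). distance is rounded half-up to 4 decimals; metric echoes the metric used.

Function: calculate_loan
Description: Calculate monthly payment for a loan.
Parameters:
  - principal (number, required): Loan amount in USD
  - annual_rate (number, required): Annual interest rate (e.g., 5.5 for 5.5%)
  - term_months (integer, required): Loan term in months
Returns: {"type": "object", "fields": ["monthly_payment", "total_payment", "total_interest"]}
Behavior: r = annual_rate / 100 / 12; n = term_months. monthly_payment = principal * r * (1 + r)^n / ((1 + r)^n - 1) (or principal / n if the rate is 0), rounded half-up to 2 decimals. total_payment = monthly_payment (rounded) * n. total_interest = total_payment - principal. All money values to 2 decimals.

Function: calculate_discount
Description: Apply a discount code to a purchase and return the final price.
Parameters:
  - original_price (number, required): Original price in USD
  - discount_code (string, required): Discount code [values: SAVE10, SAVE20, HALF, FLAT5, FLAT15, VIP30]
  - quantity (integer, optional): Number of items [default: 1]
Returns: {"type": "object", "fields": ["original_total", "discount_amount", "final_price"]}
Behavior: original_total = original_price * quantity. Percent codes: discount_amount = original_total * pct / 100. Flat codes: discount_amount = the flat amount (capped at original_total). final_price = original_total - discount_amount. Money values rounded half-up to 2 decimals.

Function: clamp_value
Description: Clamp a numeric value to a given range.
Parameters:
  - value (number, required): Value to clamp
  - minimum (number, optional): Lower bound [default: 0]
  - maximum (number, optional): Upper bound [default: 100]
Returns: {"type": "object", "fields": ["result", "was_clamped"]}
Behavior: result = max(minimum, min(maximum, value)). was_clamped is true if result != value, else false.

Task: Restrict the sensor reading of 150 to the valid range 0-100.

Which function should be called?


The task needs a function whose description is: Clamp a numeric value to a given range.
clamp_value


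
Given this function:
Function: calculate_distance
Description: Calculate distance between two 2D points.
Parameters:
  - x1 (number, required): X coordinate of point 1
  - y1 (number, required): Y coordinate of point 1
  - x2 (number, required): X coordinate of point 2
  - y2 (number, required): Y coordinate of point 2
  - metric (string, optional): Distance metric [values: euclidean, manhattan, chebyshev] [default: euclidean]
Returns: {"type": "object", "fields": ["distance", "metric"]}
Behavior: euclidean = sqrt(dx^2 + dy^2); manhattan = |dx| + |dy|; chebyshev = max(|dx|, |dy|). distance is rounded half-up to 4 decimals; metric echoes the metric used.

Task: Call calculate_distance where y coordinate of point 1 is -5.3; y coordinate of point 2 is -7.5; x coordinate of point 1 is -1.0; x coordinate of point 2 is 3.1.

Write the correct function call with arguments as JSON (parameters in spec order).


Mapping each described value to its parameter name:
  'Y coordinate of point 1' -> y1 = -5.3
  'Y coordinate of point 2' -> y2 = -7.5
  'X coordinate of point 1' -> x1 = -1.0
  'X coordinate of point 2' -> x2 = 3.1
calculate_distance({"x1": -1.0, "y1": -5.3, "x2": 3.1, "y2": -7.5})


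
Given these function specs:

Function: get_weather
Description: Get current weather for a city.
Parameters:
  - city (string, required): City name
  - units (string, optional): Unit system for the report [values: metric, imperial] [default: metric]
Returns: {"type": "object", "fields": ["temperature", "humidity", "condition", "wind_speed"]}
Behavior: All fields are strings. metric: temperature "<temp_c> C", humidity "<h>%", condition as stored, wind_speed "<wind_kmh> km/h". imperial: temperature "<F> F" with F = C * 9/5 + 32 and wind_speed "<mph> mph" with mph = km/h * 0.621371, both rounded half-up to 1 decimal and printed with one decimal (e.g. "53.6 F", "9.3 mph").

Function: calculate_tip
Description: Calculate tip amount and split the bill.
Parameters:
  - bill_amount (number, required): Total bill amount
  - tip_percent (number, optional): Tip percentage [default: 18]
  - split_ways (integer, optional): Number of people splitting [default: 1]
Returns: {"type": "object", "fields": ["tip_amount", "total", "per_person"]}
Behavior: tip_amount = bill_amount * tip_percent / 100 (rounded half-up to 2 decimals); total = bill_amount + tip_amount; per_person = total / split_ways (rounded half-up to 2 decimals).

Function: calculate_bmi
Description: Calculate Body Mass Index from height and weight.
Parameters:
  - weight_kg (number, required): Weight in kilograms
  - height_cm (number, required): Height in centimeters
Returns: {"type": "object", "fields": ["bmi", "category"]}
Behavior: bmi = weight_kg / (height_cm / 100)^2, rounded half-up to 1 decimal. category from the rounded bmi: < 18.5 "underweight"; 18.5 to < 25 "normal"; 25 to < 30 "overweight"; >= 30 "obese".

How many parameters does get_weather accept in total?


Parameters of get_weather: city (required), units (optional)
Total:
2


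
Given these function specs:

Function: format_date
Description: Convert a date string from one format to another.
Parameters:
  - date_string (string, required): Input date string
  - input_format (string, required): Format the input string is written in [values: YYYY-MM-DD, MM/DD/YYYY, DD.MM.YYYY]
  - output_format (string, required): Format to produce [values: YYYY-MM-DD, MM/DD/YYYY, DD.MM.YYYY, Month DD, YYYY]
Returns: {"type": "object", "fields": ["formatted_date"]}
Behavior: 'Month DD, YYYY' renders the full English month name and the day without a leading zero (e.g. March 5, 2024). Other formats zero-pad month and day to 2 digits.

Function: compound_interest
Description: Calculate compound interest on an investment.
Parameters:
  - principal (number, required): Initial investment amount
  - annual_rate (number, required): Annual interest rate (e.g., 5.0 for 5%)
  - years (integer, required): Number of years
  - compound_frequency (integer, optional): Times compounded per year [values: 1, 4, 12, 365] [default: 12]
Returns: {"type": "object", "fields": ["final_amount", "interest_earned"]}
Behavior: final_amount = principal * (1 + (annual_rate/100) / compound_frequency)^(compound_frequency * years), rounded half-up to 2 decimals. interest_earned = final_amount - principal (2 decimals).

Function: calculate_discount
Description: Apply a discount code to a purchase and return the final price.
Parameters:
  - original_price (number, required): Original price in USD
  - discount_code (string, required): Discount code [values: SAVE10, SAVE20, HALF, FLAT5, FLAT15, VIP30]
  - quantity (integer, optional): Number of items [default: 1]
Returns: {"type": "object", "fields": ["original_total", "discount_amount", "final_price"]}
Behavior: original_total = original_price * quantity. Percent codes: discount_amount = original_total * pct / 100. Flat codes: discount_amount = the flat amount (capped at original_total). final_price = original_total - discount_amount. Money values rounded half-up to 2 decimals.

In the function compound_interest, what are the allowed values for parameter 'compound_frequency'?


The compound_interest spec declares:
  - compound_frequency (integer, optional): Times compounded per year [values: 1, 4, 12, 365] [default: 12]
Allowed values:
1, 4, 12, 365


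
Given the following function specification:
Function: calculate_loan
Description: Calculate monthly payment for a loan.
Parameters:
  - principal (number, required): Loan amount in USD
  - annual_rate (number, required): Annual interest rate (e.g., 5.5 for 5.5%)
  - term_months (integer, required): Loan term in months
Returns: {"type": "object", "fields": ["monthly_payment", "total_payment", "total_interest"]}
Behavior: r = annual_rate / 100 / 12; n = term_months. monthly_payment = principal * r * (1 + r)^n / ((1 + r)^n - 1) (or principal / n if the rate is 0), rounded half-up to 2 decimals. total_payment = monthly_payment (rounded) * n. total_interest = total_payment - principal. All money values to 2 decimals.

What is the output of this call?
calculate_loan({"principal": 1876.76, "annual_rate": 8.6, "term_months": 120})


r = 8.6 / 100 / 12 = 0.007166666667 (keep full precision)
(1 + r)^120 = 2.35592393
monthly_payment = 1876.76 * 0.007166666667 * 2.35592393 / (2.35592393 - 1) = 23.369632 -> 23.37
total_payment = 23.37 * 120 = 2804.40
total_interest = 2804.40 - 1876.76 = 927.64
Output:
{"monthly_payment": 23.37, "total_payment": 2804.4, "total_interest": 927.64}


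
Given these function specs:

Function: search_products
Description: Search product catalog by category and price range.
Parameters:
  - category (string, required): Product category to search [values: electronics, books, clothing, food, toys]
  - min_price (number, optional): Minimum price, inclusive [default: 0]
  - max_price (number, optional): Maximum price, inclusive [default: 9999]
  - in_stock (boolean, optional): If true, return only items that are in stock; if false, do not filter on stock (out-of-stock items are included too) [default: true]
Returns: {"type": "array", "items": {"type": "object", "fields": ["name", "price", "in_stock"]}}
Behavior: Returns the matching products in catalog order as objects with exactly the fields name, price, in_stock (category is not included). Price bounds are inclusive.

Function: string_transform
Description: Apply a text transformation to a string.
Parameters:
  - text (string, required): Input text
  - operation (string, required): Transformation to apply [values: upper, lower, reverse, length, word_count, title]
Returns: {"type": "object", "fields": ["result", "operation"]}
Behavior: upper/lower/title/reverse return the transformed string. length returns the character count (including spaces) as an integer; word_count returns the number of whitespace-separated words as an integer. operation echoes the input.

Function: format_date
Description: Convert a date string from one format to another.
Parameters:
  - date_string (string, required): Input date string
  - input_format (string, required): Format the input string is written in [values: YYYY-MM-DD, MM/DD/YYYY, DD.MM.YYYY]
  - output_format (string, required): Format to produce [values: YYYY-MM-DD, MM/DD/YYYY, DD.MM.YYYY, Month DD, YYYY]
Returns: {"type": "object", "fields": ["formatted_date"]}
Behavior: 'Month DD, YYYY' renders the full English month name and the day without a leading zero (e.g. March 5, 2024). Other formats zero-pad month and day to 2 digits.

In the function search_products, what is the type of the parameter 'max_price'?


The search_products spec declares:
  - max_price (number, optional): Maximum price, inclusive [default: 9999]
Type:
number


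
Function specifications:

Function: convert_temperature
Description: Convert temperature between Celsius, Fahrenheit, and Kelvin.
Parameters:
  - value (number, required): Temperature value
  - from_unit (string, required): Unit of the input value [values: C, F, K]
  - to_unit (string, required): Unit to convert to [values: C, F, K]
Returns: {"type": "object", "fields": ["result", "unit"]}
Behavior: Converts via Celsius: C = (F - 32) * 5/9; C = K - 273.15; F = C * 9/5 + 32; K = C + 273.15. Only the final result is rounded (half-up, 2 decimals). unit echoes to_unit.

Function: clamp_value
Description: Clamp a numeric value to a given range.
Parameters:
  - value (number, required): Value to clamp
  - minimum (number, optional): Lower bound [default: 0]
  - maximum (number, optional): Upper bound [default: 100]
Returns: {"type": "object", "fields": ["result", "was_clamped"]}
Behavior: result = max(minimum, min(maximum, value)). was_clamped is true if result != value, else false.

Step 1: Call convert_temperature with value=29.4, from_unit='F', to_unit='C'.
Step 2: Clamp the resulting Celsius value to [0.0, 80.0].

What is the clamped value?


Step 1: convert_temperature(value=29.4, from_unit=F, to_unit=C)
  To C: (29.4 - 32) * 5/9 = -1.444444
  Target is C: -1.444444
  Round to 2 decimals: -1.44
  -> result = -1.44 C
Step 2: clamp_value(value=-1.44, minimum=0.0, maximum=80.0)
  result = max(0.0, min(80.0, -1.44)) = max(0.0, -1.44) = 0.0
  was_clamped = (0.0 != -1.44) = true
  -> result = 0.0
0.0


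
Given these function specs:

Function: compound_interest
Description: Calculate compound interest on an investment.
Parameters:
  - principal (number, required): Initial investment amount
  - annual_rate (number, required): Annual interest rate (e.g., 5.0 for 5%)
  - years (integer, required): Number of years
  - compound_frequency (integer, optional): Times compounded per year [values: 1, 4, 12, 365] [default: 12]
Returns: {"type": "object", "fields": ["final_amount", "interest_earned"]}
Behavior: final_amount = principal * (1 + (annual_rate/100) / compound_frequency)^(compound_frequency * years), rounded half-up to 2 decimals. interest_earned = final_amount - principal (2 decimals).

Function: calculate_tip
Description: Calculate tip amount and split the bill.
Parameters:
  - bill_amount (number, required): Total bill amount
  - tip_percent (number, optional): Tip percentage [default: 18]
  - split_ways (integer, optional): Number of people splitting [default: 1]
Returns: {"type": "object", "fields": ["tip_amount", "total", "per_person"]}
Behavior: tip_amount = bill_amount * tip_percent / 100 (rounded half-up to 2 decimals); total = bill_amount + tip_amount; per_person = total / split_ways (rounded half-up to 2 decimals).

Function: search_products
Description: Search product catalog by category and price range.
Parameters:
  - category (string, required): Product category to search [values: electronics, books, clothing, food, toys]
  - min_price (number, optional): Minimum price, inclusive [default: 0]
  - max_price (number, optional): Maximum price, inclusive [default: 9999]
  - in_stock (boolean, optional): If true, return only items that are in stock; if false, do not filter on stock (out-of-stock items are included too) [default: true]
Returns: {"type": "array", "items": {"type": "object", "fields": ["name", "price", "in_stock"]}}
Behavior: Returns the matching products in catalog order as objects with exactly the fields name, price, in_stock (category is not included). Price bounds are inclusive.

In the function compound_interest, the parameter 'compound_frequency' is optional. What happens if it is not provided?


The compound_interest spec declares:
  - compound_frequency (integer, optional): Times compounded per year [values: 1, 4, 12, 365] [default: 12]
It defaults to 12


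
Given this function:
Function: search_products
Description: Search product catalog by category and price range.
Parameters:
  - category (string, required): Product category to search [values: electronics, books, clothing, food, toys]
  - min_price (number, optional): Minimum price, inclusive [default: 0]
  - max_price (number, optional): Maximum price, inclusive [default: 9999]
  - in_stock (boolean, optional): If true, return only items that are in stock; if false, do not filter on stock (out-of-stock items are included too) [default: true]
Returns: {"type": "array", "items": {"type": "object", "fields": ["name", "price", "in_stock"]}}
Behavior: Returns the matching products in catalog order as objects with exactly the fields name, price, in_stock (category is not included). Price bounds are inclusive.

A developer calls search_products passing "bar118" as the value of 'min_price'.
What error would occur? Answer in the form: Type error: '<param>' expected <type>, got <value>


Spec: 'min_price' is declared as number; "bar118" is a string.
Type error: 'min_price' expected number, got "bar118"


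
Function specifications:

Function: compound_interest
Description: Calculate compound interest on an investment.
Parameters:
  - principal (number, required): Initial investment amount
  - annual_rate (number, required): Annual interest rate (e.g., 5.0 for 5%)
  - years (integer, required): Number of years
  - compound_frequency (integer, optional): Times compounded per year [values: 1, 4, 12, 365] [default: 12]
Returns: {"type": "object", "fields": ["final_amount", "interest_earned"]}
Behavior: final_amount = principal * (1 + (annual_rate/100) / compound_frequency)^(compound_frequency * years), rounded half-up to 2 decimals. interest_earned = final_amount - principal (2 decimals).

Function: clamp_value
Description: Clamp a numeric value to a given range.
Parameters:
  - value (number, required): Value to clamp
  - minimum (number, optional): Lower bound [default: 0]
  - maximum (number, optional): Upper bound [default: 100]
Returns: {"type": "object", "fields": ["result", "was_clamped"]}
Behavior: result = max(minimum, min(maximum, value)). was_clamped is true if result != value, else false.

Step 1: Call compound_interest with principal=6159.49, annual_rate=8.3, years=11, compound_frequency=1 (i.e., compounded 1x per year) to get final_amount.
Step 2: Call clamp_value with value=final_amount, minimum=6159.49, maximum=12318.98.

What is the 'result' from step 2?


Step 1: compound_interest
  rate per period = 8.3/100/1 = 0.083 (keep full precision); periods = 1 * 11 = 11
  (1 + 0.083)^11 = 2.40388132
  final_amount = 6159.49 * 2.40388132 = 14806.682959 -> 14806.68
  interest_earned = 14806.68 - 6159.49 = 8647.19
  -> final_amount = 14806.68
Step 2: clamp_value(value=14806.68, minimum=6159.49, maximum=12318.98)
  result = max(6159.49, min(12318.98, 14806.68)) = max(6159.49, 12318.98) = 12318.98
  was_clamped = (12318.98 != 14806.68) = true
  -> result = 12318.98
12318.98


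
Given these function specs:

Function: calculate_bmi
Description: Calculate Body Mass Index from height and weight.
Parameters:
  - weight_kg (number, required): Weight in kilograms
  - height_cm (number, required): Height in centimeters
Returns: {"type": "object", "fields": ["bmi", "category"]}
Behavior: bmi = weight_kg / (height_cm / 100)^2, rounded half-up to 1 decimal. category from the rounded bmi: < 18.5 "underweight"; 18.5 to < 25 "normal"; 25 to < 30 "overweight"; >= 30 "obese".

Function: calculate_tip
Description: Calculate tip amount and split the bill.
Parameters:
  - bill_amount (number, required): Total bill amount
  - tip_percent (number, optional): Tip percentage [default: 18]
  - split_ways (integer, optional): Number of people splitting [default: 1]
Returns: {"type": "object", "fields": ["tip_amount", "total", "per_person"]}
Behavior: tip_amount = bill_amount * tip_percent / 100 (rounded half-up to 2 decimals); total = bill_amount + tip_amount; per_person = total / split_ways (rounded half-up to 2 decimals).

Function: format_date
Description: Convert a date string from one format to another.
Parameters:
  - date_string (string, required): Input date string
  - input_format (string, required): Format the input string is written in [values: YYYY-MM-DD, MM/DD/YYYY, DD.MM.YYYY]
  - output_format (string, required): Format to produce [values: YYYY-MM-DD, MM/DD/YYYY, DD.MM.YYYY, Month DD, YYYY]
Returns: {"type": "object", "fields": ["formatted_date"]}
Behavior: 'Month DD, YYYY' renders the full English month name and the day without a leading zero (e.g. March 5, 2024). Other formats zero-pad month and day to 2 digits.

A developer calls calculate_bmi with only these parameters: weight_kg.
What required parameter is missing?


Required parameters: weight_kg, height_cm
Provided: weight_kg
Missing: height_cm
height_cm


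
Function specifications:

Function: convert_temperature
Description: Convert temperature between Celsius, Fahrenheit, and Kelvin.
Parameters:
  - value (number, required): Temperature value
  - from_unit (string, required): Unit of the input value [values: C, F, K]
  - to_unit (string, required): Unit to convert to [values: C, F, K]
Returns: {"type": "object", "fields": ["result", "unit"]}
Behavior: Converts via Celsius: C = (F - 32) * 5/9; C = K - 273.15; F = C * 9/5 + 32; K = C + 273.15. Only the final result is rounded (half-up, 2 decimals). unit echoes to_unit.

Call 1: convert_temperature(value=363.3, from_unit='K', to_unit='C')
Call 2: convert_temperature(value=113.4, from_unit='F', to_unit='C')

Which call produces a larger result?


Call 1:
  To C: 363.3 - 273.15 = 90.15
  Target is C: 90.15
  Round to 2 decimals: 90.15
  -> 90.15 C
Call 2:
  To C: (113.4 - 32) * 5/9 = 45.222222
  Target is C: 45.222222
  Round to 2 decimals: 45.22
  -> 45.22 C
Call 1 (90.15 C)


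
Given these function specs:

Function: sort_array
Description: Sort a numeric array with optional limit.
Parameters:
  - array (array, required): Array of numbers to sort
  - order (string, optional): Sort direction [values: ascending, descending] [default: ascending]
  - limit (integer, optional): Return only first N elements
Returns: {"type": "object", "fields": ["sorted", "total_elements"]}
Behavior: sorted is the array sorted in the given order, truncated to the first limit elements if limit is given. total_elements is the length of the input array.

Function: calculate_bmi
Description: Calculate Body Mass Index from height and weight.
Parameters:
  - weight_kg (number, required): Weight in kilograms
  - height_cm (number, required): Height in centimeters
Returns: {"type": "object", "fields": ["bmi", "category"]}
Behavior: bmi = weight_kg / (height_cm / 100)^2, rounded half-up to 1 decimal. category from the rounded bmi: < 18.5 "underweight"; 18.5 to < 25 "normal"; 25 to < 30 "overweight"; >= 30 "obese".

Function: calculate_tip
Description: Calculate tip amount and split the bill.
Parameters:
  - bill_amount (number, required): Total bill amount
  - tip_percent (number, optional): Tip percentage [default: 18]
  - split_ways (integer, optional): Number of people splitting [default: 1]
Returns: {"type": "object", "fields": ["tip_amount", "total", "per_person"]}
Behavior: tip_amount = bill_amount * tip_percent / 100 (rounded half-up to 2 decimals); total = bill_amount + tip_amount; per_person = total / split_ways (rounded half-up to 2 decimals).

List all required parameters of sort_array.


Parameters of sort_array and their required/optional flag:
  array: required
  order: optional
  limit: optional
array


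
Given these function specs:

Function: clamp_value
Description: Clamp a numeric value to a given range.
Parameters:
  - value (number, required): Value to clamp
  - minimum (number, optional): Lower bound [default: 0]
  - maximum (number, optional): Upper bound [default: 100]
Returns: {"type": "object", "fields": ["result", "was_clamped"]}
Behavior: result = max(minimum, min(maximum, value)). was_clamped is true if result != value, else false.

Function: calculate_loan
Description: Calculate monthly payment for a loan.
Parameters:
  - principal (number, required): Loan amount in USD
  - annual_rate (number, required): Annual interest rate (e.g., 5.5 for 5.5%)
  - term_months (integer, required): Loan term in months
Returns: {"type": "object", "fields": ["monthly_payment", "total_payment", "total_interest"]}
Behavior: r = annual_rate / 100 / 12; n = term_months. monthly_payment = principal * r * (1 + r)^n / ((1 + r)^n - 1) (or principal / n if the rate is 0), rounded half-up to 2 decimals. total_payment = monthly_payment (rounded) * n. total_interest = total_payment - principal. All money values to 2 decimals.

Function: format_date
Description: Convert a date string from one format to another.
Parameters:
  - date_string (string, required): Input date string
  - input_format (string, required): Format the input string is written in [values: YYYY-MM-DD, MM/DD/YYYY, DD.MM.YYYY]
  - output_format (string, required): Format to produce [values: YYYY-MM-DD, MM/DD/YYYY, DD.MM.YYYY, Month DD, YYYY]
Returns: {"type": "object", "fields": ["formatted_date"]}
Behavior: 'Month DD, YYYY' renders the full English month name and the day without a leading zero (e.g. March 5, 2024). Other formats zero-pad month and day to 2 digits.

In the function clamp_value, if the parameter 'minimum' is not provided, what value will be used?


The clamp_value spec declares:
  - minimum (number, optional): Lower bound [default: 0]
Default:
0


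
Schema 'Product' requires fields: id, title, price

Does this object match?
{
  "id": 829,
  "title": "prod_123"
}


Checking required fields...
Missing: price
Invalid - missing required field 'price'


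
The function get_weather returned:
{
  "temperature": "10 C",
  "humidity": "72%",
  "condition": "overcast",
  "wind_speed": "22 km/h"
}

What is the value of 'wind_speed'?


22 km/h


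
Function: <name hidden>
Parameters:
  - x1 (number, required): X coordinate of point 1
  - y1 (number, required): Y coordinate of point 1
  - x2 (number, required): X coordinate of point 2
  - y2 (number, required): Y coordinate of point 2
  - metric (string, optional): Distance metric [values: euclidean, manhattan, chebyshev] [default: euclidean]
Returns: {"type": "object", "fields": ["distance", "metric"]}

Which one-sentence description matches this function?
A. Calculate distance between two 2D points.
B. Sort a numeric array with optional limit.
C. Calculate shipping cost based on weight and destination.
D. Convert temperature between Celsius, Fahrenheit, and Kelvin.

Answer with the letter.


Parameters x1, y1, x2, y2, metric and return ["distance", "metric"] fit: Calculate distance between two 2D points.
A


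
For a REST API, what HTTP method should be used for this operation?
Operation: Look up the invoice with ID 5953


GET = read, POST = create, PUT = update/replace, DELETE = remove
This operation is a read.
GET


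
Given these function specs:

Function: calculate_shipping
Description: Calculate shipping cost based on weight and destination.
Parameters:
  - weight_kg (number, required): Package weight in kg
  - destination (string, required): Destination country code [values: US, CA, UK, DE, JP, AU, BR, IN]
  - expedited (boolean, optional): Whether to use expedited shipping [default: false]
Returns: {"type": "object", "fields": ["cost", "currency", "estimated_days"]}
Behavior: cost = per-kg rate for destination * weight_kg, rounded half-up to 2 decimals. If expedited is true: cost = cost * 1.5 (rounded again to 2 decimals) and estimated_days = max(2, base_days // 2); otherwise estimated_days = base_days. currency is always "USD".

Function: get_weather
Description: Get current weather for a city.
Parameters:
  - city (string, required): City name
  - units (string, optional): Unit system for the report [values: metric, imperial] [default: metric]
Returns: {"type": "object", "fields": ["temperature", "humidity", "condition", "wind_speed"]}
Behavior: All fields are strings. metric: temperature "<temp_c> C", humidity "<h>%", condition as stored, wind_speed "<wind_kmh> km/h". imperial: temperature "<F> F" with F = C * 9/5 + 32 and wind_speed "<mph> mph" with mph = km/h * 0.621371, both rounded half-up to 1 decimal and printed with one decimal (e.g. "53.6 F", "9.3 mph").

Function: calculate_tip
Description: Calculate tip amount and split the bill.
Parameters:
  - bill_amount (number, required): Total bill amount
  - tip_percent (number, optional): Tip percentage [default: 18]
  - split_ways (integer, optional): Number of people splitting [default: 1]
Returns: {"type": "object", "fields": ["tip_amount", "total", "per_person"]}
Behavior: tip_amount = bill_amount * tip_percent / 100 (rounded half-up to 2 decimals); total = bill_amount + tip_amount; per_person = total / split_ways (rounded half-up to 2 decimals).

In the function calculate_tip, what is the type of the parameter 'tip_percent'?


The calculate_tip spec declares:
  - tip_percent (number, optional): Tip percentage [default: 18]
Type:
number


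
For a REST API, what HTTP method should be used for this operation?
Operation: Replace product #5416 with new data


GET = read, POST = create, PUT = update/replace, DELETE = remove
This operation is an update/replace.
PUT


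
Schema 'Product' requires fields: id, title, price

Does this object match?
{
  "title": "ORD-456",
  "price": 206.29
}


Checking required fields...
Missing: id
Invalid - missing required field 'id'


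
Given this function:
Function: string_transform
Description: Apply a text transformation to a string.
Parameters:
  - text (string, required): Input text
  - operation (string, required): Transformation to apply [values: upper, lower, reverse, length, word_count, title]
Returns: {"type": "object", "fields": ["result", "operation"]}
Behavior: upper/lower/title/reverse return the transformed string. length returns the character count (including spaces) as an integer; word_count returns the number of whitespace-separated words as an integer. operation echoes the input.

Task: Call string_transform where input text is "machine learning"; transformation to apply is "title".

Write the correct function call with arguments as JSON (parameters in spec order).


Mapping each described value to its parameter name:
  'Input text' -> text = "machine learning"
  'Transformation to apply' -> operation = "title"
string_transform({"text": "machine learning", "operation": "title"})


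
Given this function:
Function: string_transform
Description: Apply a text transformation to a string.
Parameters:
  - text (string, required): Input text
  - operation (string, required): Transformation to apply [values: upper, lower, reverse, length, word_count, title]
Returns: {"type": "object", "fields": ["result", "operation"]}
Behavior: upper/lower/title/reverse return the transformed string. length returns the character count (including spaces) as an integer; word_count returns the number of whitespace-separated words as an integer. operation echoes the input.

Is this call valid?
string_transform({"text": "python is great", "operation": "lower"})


Checking all required parameters present and types match... All valid.
Valid


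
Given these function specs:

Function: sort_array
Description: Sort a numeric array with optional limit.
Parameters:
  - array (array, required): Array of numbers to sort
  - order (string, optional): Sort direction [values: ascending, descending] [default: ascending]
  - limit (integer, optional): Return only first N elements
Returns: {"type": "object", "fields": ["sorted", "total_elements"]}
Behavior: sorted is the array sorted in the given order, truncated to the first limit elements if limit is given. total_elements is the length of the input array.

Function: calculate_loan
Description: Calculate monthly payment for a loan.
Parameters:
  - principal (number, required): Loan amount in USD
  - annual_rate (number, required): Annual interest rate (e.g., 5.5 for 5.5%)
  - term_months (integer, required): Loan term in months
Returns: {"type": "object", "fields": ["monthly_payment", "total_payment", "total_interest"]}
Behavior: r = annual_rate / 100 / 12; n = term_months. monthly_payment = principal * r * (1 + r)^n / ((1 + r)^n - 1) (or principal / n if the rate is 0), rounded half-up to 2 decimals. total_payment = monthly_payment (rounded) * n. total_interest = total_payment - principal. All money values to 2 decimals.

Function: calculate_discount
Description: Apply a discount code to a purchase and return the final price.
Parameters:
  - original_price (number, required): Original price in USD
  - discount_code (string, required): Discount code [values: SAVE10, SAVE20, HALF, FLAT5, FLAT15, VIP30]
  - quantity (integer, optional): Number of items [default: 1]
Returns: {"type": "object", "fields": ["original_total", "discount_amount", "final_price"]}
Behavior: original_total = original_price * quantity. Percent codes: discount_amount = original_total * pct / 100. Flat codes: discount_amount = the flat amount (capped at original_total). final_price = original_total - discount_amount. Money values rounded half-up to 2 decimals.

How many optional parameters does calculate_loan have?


Parameters of calculate_loan: principal (required), annual_rate (required), term_months (required)
Optional count:
0


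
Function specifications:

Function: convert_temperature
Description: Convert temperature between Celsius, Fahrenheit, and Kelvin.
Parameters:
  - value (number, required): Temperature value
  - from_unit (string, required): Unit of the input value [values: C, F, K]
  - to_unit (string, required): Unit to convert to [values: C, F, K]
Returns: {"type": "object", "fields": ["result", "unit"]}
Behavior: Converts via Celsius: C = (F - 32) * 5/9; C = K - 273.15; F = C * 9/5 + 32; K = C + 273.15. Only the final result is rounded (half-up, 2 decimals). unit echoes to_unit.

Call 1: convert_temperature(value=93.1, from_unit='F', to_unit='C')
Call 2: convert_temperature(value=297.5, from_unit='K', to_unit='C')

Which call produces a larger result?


Call 1:
  To C: (93.1 - 32) * 5/9 = 33.944444
  Target is C: 33.944444
  Round to 2 decimals: 33.94
  -> 33.94 C
Call 2:
  To C: 297.5 - 273.15 = 24.35
  Target is C: 24.35
  Round to 2 decimals: 24.35
  -> 24.35 C
Call 1 (33.94 C)
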